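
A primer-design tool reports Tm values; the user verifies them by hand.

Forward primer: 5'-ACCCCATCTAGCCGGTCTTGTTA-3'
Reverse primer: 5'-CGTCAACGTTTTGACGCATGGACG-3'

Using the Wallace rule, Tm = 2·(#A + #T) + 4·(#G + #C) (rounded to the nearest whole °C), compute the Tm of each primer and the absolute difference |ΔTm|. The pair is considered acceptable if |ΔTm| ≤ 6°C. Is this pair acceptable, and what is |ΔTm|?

|ΔTm| = 4°C; the pair is acceptable.

Forward: A=4 T=7 G=4 C=8 → Tm = 2·11 + 4·12 = 70°C.
Reverse: A=5 T=6 G=7 C=6 → Tm = 2·11 + 4·13 = 74°C.
|ΔTm| = |70 − 74| = 4°C, ≤ 6°C.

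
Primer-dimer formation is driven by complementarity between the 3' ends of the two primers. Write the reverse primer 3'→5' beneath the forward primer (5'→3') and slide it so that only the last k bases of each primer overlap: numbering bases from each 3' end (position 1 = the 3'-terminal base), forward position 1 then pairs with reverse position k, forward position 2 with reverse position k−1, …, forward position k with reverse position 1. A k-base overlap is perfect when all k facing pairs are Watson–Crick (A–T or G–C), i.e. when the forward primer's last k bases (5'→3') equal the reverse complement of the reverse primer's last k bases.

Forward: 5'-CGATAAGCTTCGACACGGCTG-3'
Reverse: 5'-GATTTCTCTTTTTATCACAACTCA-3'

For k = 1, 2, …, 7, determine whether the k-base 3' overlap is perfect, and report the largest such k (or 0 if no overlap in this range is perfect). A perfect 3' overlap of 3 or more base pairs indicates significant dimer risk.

Longest perfect overlap: 2 complementary base pairs; below the dimer-risk threshold (threshold 3).

Last 7 bases (5'→3') — forward …ACGGCTG, reverse …CAACTCA.
Reverse complement of the reverse primer's last 7 bases: TGAGTTG; its first k bases are the reverse complement of the reverse primer's last k bases, so a perfect k-base overlap needs the forward primer's last k bases to equal them.
Comparing (forward last k vs required): k=1: G vs T ✗; k=2: TG vs TG ✓; k=3: CTG vs TGA ✗; k=4: GCTG vs TGAG ✗; k=5: GGCTG vs TGAGT ✗; k=6: CGGCTG vs TGAGTT ✗; k=7: ACGGCTG vs TGAGTTG ✗.
Only k = 2 is perfect, so the longest perfect 3' overlap is 2.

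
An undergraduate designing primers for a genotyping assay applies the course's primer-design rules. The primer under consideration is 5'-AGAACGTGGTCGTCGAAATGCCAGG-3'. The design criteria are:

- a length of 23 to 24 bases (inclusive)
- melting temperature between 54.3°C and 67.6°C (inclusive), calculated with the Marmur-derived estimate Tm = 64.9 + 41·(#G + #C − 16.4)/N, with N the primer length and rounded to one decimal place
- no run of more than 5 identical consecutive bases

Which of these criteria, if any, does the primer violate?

Base counts: A=7, T=4, G=9, C=5 (length 25).
length: length 25, outside 23–24 ✗
Tm: Tm = 64.9 + 41·(14 − 16.4)/25 = 61.0°C ✓
homopolymer run: longest run = 3 ✓

Fails: length.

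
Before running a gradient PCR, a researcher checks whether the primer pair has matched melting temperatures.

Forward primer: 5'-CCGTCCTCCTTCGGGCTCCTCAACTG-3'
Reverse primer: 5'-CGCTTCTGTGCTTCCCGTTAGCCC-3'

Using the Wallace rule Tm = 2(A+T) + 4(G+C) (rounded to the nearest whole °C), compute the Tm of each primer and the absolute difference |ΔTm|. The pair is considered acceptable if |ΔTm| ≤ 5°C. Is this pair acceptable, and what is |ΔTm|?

Forward: A=2 T=7 G=5 C=12 → Tm = 2·9 + 4·17 = 86°C.
Reverse: A=1 T=8 G=5 C=10 → Tm = 2·9 + 4·15 = 78°C.
|ΔTm| = |86 − 78| = 8°C, > 5°C.

|ΔTm| = 8°C; the pair is not acceptable.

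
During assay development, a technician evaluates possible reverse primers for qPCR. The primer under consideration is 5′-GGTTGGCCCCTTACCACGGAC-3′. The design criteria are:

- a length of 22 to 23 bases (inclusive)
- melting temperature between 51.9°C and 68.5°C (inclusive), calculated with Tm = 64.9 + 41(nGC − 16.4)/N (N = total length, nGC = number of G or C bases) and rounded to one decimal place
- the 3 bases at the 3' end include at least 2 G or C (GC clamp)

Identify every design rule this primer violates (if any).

Base counts: A=3, T=4, G=6, C=8 (length 21).
length: length 21, outside 22–23 ✗
Tm: Tm = 64.9 + 41·(14 − 16.4)/21 = 60.2°C ✓
GC clamp: 3' end GAC has 2 G/C ✓

Fails: length.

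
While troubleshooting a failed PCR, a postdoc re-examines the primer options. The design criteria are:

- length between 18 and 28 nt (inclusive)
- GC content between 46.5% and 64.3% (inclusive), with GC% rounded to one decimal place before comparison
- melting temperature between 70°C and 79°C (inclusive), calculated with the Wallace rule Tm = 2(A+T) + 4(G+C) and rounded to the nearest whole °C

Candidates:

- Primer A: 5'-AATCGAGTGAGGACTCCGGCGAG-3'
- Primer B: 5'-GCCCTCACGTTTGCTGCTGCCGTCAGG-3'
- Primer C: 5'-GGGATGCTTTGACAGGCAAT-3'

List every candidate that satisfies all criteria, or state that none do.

Primer A only.

Primer A (23 nt, A=6 T=3 G=9 C=5): length 23 ✓; GC 14/23 = 60.9% ✓; Tm = 2·9 + 4·14 = 74°C ✓ — passes.
Primer B (27 nt, A=2 T=7 G=8 C=10): length 27 ✓; GC 18/27 = 66.7%, outside 46.5–64.3% ✗; Tm = 2·9 + 4·18 = 90°C, outside 70–79°C ✗ — fails.
Primer C (20 nt, A=5 T=5 G=7 C=3): length 20 ✓; GC 10/20 = 50.0% ✓; Tm = 2·10 + 4·10 = 60°C, outside 70–79°C ✗ — fails.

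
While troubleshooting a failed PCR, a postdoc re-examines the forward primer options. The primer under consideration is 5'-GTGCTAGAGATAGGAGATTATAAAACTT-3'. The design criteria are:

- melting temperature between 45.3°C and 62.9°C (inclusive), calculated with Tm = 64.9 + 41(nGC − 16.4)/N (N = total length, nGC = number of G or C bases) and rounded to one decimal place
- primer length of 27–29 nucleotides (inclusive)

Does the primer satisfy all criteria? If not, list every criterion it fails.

Base counts: A=11, T=8, G=7, C=2 (length 28).
Tm: Tm = 64.9 + 41·(9 − 16.4)/28 = 54.1°C ✓
length: length 28 ✓

Meets all criteria.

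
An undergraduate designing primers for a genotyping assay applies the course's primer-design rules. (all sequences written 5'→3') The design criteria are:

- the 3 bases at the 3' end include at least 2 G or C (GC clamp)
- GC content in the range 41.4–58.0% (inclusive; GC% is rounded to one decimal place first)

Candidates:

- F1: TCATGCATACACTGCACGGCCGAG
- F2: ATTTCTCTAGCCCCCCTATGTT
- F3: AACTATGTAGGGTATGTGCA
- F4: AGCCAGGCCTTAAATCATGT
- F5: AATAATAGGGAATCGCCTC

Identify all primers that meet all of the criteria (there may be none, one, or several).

F5 only.

F1 (24 nt, A=6 T=4 G=6 C=8): 3' end GAG has 2 G/C ✓; GC 14/24 = 58.3%, outside 41.4–58.0% ✗ — fails.
F2 (22 nt, A=3 T=9 G=2 C=8): 3' end GTT has 1 G/C, need ≥2 ✗; GC 10/22 = 45.5% ✓ — fails.
F3 (20 nt, A=6 T=6 G=6 C=2): 3' end GCA has 2 G/C ✓; GC 8/20 = 40.0%, outside 41.4–58.0% ✗ — fails.
F4 (20 nt, A=6 T=5 G=4 C=5): 3' end TGT has 1 G/C, need ≥2 ✗; GC 9/20 = 45.0% ✓ — fails.
F5 (19 nt, A=7 T=4 G=4 C=4): 3' end CTC has 2 G/C ✓; GC 8/19 = 42.1% ✓ — passes.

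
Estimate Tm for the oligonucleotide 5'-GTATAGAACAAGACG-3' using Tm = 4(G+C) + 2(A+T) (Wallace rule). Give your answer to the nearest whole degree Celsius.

42°C

Base counts: A=7, T=2, G=4, C=2 (length 15).
Tm = 2·(7+2) + 4·(4+2) = 2·9 + 4·6 = 18 + 24 = 42°C.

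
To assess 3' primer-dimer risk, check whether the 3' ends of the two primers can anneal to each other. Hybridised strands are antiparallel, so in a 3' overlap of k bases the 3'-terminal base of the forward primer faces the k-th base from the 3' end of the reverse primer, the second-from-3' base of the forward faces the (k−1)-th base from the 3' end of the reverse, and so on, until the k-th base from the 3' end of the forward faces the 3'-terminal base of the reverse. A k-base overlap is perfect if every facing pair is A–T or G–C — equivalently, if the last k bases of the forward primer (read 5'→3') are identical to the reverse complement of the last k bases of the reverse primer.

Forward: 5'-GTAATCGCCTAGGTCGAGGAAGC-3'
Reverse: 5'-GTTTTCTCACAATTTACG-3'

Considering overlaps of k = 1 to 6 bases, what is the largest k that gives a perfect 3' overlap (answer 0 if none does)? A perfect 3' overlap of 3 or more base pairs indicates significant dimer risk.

Longest perfect overlap: 1 complementary base pair; below the dimer-risk threshold (threshold 3).

Last 6 bases (5'→3') — forward …GGAAGC, reverse …TTTACG.
Reverse complement of the reverse primer's last 6 bases: CGTAAA; its first k bases are the reverse complement of the reverse primer's last k bases, so a perfect k-base overlap needs the forward primer's last k bases to equal them.
Comparing (forward last k vs required): k=1: C vs C ✓; k=2: GC vs CG ✗; k=3: AGC vs CGT ✗; k=4: AAGC vs CGTA ✗; k=5: GAAGC vs CGTAA ✗; k=6: GGAAGC vs CGTAAA ✗.
Only k = 1 is perfect, so the longest perfect 3' overlap is 1.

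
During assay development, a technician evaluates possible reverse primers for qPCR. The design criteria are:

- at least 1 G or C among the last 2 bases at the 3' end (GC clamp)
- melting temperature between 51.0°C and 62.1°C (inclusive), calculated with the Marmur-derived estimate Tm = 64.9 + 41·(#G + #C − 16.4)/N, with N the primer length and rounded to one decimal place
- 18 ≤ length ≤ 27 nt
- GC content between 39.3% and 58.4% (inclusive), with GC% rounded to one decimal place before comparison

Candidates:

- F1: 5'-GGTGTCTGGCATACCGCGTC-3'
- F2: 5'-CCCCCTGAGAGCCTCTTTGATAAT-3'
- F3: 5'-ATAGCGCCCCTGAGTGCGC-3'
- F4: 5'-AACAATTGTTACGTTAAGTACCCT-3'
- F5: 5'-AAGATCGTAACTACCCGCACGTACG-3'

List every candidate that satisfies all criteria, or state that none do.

F5 only.

F1 (20 nt, A=2 T=5 G=7 C=6): 3' end TC has 1 G/C ✓; Tm = 64.9 + 41·(13 − 16.4)/20 = 57.9°C ✓; length 20 ✓; GC 13/20 = 65.0%, outside 39.3–58.4% ✗ — fails.
F2 (24 nt, A=5 T=7 G=4 C=8): 3' end AT has 0 G/C, need ≥1 ✗; Tm = 64.9 + 41·(12 − 16.4)/24 = 57.4°C ✓; length 24 ✓; GC 12/24 = 50.0% ✓ — fails.
F3 (19 nt, A=3 T=3 G=6 C=7): 3' end GC has 2 G/C ✓; Tm = 64.9 + 41·(13 − 16.4)/19 = 57.6°C ✓; length 19 ✓; GC 13/19 = 68.4%, outside 39.3–58.4% ✗ — fails.
F4 (24 nt, A=8 T=8 G=3 C=5): 3' end CT has 1 G/C ✓; Tm = 64.9 + 41·(8 − 16.4)/24 = 50.6°C, outside 51.0–62.1°C ✗; length 24 ✓; GC 8/24 = 33.3%, outside 39.3–58.4% ✗ — fails.
F5 (25 nt, A=8 T=4 G=5 C=8): 3' end CG has 2 G/C ✓; Tm = 64.9 + 41·(13 − 16.4)/25 = 59.3°C ✓; length 25 ✓; GC 13/25 = 52.0% ✓ — passes.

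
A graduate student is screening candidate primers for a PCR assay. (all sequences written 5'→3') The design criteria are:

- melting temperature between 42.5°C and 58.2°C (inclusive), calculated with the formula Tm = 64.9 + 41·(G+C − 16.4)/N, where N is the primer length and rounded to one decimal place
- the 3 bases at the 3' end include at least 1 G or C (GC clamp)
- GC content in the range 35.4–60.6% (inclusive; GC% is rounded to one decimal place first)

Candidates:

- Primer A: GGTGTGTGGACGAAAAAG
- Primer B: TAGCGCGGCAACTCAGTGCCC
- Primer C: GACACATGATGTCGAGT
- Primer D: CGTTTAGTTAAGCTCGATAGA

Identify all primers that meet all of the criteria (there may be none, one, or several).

Primer A, Primer C and Primer D.

Primer A (18 nt, A=6 T=3 G=8 C=1): Tm = 64.9 + 41·(9 − 16.4)/18 = 48.0°C ✓; 3' end AAG has 1 G/C ✓; GC 9/18 = 50.0% ✓ — passes.
Primer B (21 nt, A=4 T=3 G=6 C=8): Tm = 64.9 + 41·(14 − 16.4)/21 = 60.2°C, outside 42.5–58.2°C ✗; 3' end CCC has 3 G/C ✓; GC 14/21 = 66.7%, outside 35.4–60.6% ✗ — fails.
Primer C (17 nt, A=5 T=4 G=5 C=3): Tm = 64.9 + 41·(8 − 16.4)/17 = 44.6°C ✓; 3' end AGT has 1 G/C ✓; GC 8/17 = 47.1% ✓ — passes.
Primer D (21 nt, A=6 T=7 G=5 C=3): Tm = 64.9 + 41·(8 − 16.4)/21 = 48.5°C ✓; 3' end AGA has 1 G/C ✓; GC 8/21 = 38.1% ✓ — passes.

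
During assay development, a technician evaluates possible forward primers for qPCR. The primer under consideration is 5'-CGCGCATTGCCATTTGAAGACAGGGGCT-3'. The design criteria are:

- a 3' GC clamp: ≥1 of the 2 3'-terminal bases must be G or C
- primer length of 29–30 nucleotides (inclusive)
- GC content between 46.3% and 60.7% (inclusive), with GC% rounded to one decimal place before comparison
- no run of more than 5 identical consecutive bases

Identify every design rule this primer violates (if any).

Fails: length.

Base counts: A=6, T=6, G=9, C=7 (length 28).
GC clamp: 3' end CT has 1 G/C ✓
length: length 28, outside 29–30 ✗
GC content: GC 16/28 = 57.1% ✓
homopolymer run: longest run = 4 ✓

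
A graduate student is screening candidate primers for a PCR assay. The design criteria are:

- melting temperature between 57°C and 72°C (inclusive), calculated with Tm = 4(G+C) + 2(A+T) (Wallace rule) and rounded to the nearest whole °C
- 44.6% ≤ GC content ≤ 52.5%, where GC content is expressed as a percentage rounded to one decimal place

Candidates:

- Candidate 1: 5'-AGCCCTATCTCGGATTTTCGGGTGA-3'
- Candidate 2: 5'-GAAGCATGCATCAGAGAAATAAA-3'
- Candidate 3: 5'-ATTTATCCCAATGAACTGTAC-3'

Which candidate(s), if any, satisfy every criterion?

None of the candidates satisfy all criteria.

Candidate 1 (25 nt, A=4 T=8 G=7 C=6): Tm = 2·12 + 4·13 = 76°C, outside 57–72°C ✗; GC 13/25 = 52.0% ✓ — fails.
Candidate 2 (23 nt, A=12 T=3 G=5 C=3): Tm = 2·15 + 4·8 = 62°C ✓; GC 8/23 = 34.8%, outside 44.6–52.5% ✗ — fails.
Candidate 3 (21 nt, A=7 T=7 G=2 C=5): Tm = 2·14 + 4·7 = 56°C, outside 57–72°C ✗; GC 7/21 = 33.3%, outside 44.6–52.5% ✗ — fails.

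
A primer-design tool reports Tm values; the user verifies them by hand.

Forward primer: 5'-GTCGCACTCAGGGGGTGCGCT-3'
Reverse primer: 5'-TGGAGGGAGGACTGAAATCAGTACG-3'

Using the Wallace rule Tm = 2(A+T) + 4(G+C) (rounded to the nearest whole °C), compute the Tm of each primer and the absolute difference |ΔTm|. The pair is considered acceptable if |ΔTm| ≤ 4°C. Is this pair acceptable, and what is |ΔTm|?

Forward: A=2 T=4 G=9 C=6 → Tm = 2·6 + 4·15 = 72°C.
Reverse: A=8 T=4 G=10 C=3 → Tm = 2·12 + 4·13 = 76°C.
|ΔTm| = |72 − 76| = 4°C, ≤ 4°C.

|ΔTm| = 4°C; the pair is acceptable.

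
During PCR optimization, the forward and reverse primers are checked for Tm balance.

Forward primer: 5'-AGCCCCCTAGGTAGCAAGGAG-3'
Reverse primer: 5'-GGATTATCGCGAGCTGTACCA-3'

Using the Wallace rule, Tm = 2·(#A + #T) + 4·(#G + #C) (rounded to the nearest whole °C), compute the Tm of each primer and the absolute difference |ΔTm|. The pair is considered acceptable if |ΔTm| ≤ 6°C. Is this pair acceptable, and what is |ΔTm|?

Forward: A=6 T=2 G=7 C=6 → Tm = 2·8 + 4·13 = 68°C.
Reverse: A=5 T=5 G=6 C=5 → Tm = 2·10 + 4·11 = 64°C.
|ΔTm| = |68 − 64| = 4°C, ≤ 6°C.

|ΔTm| = 4°C; the pair is acceptable.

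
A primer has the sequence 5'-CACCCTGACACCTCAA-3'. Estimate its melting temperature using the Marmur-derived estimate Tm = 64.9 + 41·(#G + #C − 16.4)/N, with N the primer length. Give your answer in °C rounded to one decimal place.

Base counts: A=5, T=2, G=1, C=8; G+C = 9, N = 16.
Tm = 64.9 + 41·(9 − 16.4)/16 = 64.9 + -303.40/16 = 45.9°C.

45.9°C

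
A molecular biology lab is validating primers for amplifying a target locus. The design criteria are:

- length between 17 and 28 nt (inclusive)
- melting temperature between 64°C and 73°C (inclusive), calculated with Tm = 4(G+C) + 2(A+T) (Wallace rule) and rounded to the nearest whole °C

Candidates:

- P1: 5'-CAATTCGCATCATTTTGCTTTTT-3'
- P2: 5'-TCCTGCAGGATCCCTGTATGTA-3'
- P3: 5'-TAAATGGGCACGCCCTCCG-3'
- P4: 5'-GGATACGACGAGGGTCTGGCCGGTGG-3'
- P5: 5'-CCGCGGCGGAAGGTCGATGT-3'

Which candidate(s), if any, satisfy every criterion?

P1 (23 nt, A=4 T=12 G=2 C=5): length 23 ✓; Tm = 2·16 + 4·7 = 60°C, outside 64–73°C ✗ — fails.
P2 (22 nt, A=4 T=7 G=5 C=6): length 22 ✓; Tm = 2·11 + 4·11 = 66°C ✓ — passes.
P3 (19 nt, A=4 T=3 G=5 C=7): length 19 ✓; Tm = 2·7 + 4·12 = 62°C, outside 64–73°C ✗ — fails.
P4 (26 nt, A=4 T=4 G=13 C=5): length 26 ✓; Tm = 2·8 + 4·18 = 88°C, outside 64–73°C ✗ — fails.
P5 (20 nt, A=3 T=3 G=9 C=5): length 20 ✓; Tm = 2·6 + 4·14 = 68°C ✓ — passes.

P2 and P5.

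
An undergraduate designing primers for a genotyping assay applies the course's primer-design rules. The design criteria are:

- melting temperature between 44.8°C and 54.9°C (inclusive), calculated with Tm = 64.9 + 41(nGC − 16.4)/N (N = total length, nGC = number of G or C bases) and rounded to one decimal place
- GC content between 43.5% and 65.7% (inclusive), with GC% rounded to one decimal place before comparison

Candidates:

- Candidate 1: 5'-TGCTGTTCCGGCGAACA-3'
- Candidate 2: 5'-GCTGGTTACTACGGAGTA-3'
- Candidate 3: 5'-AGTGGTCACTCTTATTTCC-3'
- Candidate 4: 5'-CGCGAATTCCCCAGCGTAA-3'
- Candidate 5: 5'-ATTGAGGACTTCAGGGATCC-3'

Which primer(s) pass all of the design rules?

Candidate 1 (17 nt, A=3 T=4 G=5 C=5): Tm = 64.9 + 41·(10 − 16.4)/17 = 49.5°C ✓; GC 10/17 = 58.8% ✓ — passes.
Candidate 2 (18 nt, A=4 T=5 G=6 C=3): Tm = 64.9 + 41·(9 − 16.4)/18 = 48.0°C ✓; GC 9/18 = 50.0% ✓ — passes.
Candidate 3 (19 nt, A=3 T=8 G=3 C=5): Tm = 64.9 + 41·(8 − 16.4)/19 = 46.8°C ✓; GC 8/19 = 42.1%, outside 43.5–65.7% ✗ — fails.
Candidate 4 (19 nt, A=5 T=3 G=4 C=7): Tm = 64.9 + 41·(11 − 16.4)/19 = 53.2°C ✓; GC 11/19 = 57.9% ✓ — passes.
Candidate 5 (20 nt, A=5 T=5 G=6 C=4): Tm = 64.9 + 41·(10 − 16.4)/20 = 51.8°C ✓; GC 10/20 = 50.0% ✓ — passes.

Candidate 1, Candidate 2, Candidate 4 and Candidate 5.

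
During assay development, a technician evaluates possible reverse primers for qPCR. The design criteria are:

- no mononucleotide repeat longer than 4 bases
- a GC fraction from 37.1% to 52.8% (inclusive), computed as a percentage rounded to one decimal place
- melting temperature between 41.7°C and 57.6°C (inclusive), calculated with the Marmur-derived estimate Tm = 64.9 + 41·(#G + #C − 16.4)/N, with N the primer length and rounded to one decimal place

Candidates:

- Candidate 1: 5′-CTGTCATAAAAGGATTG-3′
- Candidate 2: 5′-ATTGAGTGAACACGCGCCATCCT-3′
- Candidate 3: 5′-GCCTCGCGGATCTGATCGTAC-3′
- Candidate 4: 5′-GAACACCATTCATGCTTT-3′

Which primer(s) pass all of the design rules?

Candidate 2 and Candidate 4.

Candidate 1 (17 nt, A=6 T=5 G=4 C=2): longest run = 4 ✓; GC 6/17 = 35.3%, outside 37.1–52.8% ✗; Tm = 64.9 + 41·(6 − 16.4)/17 = 39.8°C, outside 41.7–57.6°C ✗ — fails.
Candidate 2 (23 nt, A=6 T=5 G=5 C=7): longest run = 2 ✓; GC 12/23 = 52.2% ✓; Tm = 64.9 + 41·(12 − 16.4)/23 = 57.1°C ✓ — passes.
Candidate 3 (21 nt, A=3 T=5 G=6 C=7): longest run = 2 ✓; GC 13/21 = 61.9%, outside 37.1–52.8% ✗; Tm = 64.9 + 41·(13 − 16.4)/21 = 58.3°C, outside 41.7–57.6°C ✗ — fails.
Candidate 4 (18 nt, A=5 T=6 G=2 C=5): longest run = 3 ✓; GC 7/18 = 38.9% ✓; Tm = 64.9 + 41·(7 − 16.4)/18 = 43.5°C ✓ — passes.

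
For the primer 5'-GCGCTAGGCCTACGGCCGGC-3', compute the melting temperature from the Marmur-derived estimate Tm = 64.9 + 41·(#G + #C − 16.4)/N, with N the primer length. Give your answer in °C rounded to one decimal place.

Base counts: A=2, T=2, G=8, C=8; G+C = 16, N = 20.
Tm = 64.9 + 41·(16 − 16.4)/20 = 64.9 + -16.40/20 = 64.1°C.

64.1°C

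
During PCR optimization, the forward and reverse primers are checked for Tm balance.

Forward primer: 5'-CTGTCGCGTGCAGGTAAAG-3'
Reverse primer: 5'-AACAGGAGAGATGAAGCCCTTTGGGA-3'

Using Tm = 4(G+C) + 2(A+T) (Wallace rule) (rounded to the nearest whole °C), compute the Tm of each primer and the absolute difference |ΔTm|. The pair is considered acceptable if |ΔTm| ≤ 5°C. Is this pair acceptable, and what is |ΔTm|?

|ΔTm| = 18°C; the pair is not acceptable.

Forward: A=4 T=4 G=7 C=4 → Tm = 2·8 + 4·11 = 60°C.
Reverse: A=9 T=4 G=9 C=4 → Tm = 2·13 + 4·13 = 78°C.
|ΔTm| = |60 − 78| = 18°C, > 5°C.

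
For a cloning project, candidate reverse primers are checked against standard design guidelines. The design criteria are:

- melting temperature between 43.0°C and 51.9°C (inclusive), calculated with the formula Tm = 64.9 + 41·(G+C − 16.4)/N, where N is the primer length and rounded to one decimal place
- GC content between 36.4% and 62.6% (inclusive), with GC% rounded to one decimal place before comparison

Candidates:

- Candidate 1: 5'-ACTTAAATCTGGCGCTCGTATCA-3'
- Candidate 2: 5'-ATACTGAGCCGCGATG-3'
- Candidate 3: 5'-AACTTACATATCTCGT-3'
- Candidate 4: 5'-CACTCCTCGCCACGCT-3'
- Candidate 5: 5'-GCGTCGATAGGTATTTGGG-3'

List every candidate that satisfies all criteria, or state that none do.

Candidate 1 (23 nt, A=6 T=7 G=4 C=6): Tm = 64.9 + 41·(10 − 16.4)/23 = 53.5°C, outside 43.0–51.9°C ✗; GC 10/23 = 43.5% ✓ — fails.
Candidate 2 (16 nt, A=4 T=3 G=5 C=4): Tm = 64.9 + 41·(9 − 16.4)/16 = 45.9°C ✓; GC 9/16 = 56.3% ✓ — passes.
Candidate 3 (16 nt, A=5 T=6 G=1 C=4): Tm = 64.9 + 41·(5 − 16.4)/16 = 35.7°C, outside 43.0–51.9°C ✗; GC 5/16 = 31.3%, outside 36.4–62.6% ✗ — fails.
Candidate 4 (16 nt, A=2 T=3 G=2 C=9): Tm = 64.9 + 41·(11 − 16.4)/16 = 51.1°C ✓; GC 11/16 = 68.8%, outside 36.4–62.6% ✗ — fails.
Candidate 5 (19 nt, A=3 T=6 G=8 C=2): Tm = 64.9 + 41·(10 − 16.4)/19 = 51.1°C ✓; GC 10/19 = 52.6% ✓ — passes.

Candidate 2 and Candidate 5.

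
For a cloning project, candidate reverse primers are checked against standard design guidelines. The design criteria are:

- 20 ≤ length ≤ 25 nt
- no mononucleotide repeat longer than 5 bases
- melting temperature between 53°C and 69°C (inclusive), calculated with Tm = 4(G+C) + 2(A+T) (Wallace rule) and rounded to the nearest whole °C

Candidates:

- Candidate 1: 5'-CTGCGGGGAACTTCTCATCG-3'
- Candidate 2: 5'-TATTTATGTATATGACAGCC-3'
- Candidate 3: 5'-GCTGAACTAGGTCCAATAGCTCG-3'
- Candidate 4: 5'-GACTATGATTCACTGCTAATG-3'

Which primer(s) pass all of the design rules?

Candidate 1 and Candidate 4.

Candidate 1 (20 nt, A=3 T=5 G=6 C=6): length 20 ✓; longest run = 4 ✓; Tm = 2·8 + 4·12 = 64°C ✓ — passes.
Candidate 2 (20 nt, A=6 T=8 G=3 C=3): length 20 ✓; longest run = 3 ✓; Tm = 2·14 + 4·6 = 52°C, outside 53–69°C ✗ — fails.
Candidate 3 (23 nt, A=6 T=5 G=6 C=6): length 23 ✓; longest run = 2 ✓; Tm = 2·11 + 4·12 = 70°C, outside 53–69°C ✗ — fails.
Candidate 4 (21 nt, A=6 T=7 G=4 C=4): length 21 ✓; longest run = 2 ✓; Tm = 2·13 + 4·8 = 58°C ✓ — passes.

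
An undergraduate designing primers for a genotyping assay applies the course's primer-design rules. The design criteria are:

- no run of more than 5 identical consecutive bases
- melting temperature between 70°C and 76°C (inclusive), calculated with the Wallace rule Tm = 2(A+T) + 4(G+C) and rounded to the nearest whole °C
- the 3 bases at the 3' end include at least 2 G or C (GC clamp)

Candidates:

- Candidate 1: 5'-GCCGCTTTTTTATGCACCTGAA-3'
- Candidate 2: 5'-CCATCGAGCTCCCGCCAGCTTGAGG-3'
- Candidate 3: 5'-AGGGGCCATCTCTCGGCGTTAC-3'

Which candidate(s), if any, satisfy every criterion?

Candidate 1 (22 nt, A=4 T=8 G=4 C=6): longest run = 6, exceeds 5 ✗; Tm = 2·12 + 4·10 = 64°C, outside 70–76°C ✗; 3' end GAA has 1 G/C, need ≥2 ✗ — fails.
Candidate 2 (25 nt, A=4 T=4 G=7 C=10): longest run = 3 ✓; Tm = 2·8 + 4·17 = 84°C, outside 70–76°C ✗; 3' end AGG has 2 G/C ✓ — fails.
Candidate 3 (22 nt, A=3 T=5 G=7 C=7): longest run = 4 ✓; Tm = 2·8 + 4·14 = 72°C ✓; 3' end TAC has 1 G/C, need ≥2 ✗ — fails.

None of the candidates satisfy all criteria.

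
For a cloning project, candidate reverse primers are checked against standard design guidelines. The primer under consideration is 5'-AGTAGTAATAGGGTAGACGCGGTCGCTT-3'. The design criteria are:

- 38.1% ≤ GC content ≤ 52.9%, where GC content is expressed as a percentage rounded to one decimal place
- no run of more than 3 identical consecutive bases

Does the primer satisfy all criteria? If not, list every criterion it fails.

Meets all criteria.

Base counts: A=7, T=7, G=10, C=4 (length 28).
GC content: GC 14/28 = 50.0% ✓
homopolymer run: longest run = 3 ✓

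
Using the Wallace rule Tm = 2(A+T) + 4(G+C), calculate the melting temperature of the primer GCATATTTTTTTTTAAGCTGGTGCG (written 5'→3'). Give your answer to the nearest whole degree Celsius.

Base counts: A=4, T=12, G=6, C=3 (length 25).
Tm = 2·(4+12) + 4·(6+3) = 2·16 + 4·9 = 32 + 36 = 68°C.

68°C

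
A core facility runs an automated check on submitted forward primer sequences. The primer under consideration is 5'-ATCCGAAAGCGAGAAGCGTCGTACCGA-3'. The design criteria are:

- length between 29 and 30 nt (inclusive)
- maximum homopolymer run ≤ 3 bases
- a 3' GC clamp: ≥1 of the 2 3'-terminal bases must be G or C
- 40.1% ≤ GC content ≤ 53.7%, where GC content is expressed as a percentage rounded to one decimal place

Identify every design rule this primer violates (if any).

Base counts: A=9, T=3, G=8, C=7 (length 27).
length: length 27, outside 29–30 ✗
homopolymer run: longest run = 3 ✓
GC clamp: 3' end GA has 1 G/C ✓
GC content: GC 15/27 = 55.6%, outside 40.1–53.7% ✗

Fails: length, GC content.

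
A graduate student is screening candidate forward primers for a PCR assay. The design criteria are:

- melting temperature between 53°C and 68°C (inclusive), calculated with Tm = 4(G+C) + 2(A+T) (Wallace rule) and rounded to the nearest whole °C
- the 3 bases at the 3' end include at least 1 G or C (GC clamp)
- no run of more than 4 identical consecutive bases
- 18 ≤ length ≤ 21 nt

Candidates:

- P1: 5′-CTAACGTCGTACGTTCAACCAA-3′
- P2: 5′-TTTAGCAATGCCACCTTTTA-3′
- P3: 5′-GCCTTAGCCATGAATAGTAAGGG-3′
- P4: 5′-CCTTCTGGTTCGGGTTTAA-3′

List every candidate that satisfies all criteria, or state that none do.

None of the candidates satisfy all criteria.

P1 (22 nt, A=7 T=5 G=3 C=7): Tm = 2·12 + 4·10 = 64°C ✓; 3' end CAA has 1 G/C ✓; longest run = 2 ✓; length 22, outside 18–21 ✗ — fails.
P2 (20 nt, A=5 T=8 G=2 C=5): Tm = 2·13 + 4·7 = 54°C ✓; 3' end TTA has 0 G/C, need ≥1 ✗; longest run = 4 ✓; length 20 ✓ — fails.
P3 (23 nt, A=7 T=5 G=7 C=4): Tm = 2·12 + 4·11 = 68°C ✓; 3' end GGG has 3 G/C ✓; longest run = 3 ✓; length 23, outside 18–21 ✗ — fails.
P4 (19 nt, A=2 T=8 G=5 C=4): Tm = 2·10 + 4·9 = 56°C ✓; 3' end TAA has 0 G/C, need ≥1 ✗; longest run = 3 ✓; length 19 ✓ — fails.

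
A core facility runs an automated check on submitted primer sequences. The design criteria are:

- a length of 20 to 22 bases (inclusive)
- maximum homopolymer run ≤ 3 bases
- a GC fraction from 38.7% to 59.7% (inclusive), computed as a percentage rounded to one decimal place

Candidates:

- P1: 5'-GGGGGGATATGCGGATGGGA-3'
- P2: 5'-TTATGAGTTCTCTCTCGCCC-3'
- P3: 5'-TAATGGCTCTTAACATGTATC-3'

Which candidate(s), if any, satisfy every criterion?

P1 (20 nt, A=4 T=3 G=12 C=1): length 20 ✓; longest run = 6, exceeds 3 ✗; GC 13/20 = 65.0%, outside 38.7–59.7% ✗ — fails.
P2 (20 nt, A=2 T=8 G=3 C=7): length 20 ✓; longest run = 3 ✓; GC 10/20 = 50.0% ✓ — passes.
P3 (21 nt, A=6 T=8 G=3 C=4): length 21 ✓; longest run = 2 ✓; GC 7/21 = 33.3%, outside 38.7–59.7% ✗ — fails.

P2 only.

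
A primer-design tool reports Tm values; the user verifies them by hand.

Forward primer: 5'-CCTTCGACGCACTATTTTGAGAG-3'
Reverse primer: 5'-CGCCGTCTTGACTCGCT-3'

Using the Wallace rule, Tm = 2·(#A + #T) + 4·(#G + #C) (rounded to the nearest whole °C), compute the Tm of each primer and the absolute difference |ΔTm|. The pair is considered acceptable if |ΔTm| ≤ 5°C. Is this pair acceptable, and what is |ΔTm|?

|ΔTm| = 12°C; the pair is not acceptable.

Forward: A=5 T=7 G=5 C=6 → Tm = 2·12 + 4·11 = 68°C.
Reverse: A=1 T=5 G=4 C=7 → Tm = 2·6 + 4·11 = 56°C.
|ΔTm| = |68 − 56| = 12°C, > 5°C.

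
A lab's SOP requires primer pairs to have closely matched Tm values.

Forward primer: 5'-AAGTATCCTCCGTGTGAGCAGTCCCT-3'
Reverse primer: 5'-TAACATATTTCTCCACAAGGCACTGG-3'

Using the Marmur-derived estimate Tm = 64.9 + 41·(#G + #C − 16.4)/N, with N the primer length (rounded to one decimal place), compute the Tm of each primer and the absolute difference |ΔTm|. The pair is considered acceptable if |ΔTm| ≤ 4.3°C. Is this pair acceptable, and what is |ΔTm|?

Forward: G+C = 14, N = 26 → Tm = 64.9 + 41·(14 − 16.4)/26 = 61.1°C.
Reverse: G+C = 11, N = 26 → Tm = 64.9 + 41·(11 − 16.4)/26 = 56.4°C.
|ΔTm| = |61.1 − 56.4| = 4.7°C, > 4.3°C.

|ΔTm| = 4.7°C; the pair is not acceptable.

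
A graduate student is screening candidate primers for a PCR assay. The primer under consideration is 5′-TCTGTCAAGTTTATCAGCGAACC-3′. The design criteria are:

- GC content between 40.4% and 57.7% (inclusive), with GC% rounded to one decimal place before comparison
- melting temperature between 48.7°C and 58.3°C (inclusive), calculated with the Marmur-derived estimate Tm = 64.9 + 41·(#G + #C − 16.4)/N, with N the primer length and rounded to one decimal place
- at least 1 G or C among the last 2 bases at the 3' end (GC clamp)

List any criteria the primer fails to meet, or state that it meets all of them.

Base counts: A=6, T=7, G=4, C=6 (length 23).
GC content: GC 10/23 = 43.5% ✓
Tm: Tm = 64.9 + 41·(10 − 16.4)/23 = 53.5°C ✓
GC clamp: 3' end CC has 2 G/C ✓

Meets all criteria.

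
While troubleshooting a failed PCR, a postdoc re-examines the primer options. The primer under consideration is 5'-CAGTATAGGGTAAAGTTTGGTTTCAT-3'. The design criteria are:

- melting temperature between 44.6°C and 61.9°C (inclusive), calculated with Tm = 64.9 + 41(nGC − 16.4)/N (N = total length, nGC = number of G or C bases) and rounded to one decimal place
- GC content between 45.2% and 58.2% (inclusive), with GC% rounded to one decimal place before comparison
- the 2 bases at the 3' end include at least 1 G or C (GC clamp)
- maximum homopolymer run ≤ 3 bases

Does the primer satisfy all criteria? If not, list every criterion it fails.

Fails: GC content, GC clamp.

Base counts: A=7, T=10, G=7, C=2 (length 26).
Tm: Tm = 64.9 + 41·(9 − 16.4)/26 = 53.2°C ✓
GC content: GC 9/26 = 34.6%, outside 45.2–58.2% ✗
GC clamp: 3' end AT has 0 G/C, need ≥1 ✗
homopolymer run: longest run = 3 ✓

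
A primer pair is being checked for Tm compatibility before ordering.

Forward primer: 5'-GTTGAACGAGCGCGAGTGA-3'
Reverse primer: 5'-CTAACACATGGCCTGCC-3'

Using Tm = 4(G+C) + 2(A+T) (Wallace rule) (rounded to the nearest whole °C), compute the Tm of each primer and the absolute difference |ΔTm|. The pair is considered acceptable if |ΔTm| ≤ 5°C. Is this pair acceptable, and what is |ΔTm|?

Forward: A=5 T=3 G=8 C=3 → Tm = 2·8 + 4·11 = 60°C.
Reverse: A=4 T=3 G=3 C=7 → Tm = 2·7 + 4·10 = 54°C.
|ΔTm| = |60 − 54| = 6°C, > 5°C.

|ΔTm| = 6°C; the pair is not acceptable.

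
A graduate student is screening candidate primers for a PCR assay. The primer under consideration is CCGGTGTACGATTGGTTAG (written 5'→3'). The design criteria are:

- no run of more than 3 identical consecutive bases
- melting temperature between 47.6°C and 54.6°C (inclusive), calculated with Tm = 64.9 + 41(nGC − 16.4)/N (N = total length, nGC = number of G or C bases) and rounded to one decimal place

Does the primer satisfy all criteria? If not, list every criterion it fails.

Meets all criteria.

Base counts: A=3, T=6, G=7, C=3 (length 19).
homopolymer run: longest run = 2 ✓
Tm: Tm = 64.9 + 41·(10 − 16.4)/19 = 51.1°C ✓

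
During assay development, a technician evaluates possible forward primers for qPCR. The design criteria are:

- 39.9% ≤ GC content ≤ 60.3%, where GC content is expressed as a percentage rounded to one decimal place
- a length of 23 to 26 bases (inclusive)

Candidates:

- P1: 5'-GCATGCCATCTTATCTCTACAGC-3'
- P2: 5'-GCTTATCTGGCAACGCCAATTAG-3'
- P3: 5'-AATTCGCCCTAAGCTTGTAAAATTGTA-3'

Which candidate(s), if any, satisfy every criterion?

P1 and P2.

P1 (23 nt, A=5 T=7 G=3 C=8): GC 11/23 = 47.8% ✓; length 23 ✓ — passes.
P2 (23 nt, A=6 T=6 G=5 C=6): GC 11/23 = 47.8% ✓; length 23 ✓ — passes.
P3 (27 nt, A=9 T=9 G=4 C=5): GC 9/27 = 33.3%, outside 39.9–60.3% ✗; length 27, outside 23–26 ✗ — fails.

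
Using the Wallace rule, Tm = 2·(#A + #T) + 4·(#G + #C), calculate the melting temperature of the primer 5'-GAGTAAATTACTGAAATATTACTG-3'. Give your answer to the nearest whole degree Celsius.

60°C

Base counts: A=10, T=8, G=4, C=2 (length 24).
Tm = 2·(10+8) + 4·(4+2) = 2·18 + 4·6 = 36 + 24 = 60°C.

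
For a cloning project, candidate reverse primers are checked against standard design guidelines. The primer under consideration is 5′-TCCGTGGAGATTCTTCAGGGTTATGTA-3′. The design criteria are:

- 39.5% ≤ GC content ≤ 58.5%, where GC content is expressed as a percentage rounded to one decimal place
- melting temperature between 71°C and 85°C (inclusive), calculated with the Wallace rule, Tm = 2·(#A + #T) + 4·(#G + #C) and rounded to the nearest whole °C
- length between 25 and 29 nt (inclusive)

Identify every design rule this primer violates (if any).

Meets all criteria.

Base counts: A=5, T=10, G=8, C=4 (length 27).
GC content: GC 12/27 = 44.4% ✓
Tm: Tm = 2·15 + 4·12 = 78°C ✓
length: length 27 ✓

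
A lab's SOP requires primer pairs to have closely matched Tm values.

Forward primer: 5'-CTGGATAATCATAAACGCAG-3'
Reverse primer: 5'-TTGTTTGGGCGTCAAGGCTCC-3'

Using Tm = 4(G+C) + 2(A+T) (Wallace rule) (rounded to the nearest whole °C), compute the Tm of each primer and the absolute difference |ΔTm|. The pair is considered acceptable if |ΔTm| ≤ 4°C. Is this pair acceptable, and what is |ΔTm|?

Forward: A=8 T=4 G=4 C=4 → Tm = 2·12 + 4·8 = 56°C.
Reverse: A=2 T=7 G=7 C=5 → Tm = 2·9 + 4·12 = 66°C.
|ΔTm| = |56 − 66| = 10°C, > 4°C.

|ΔTm| = 10°C; the pair is not acceptable.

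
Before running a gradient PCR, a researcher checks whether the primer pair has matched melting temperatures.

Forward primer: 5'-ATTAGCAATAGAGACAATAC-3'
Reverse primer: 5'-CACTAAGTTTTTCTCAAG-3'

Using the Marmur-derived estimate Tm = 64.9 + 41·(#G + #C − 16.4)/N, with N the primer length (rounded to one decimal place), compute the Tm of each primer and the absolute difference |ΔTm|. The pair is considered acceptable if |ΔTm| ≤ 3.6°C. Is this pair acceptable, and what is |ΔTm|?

|ΔTm| = 2.4°C; the pair is acceptable.

Forward: G+C = 6, N = 20 → Tm = 64.9 + 41·(6 − 16.4)/20 = 43.6°C.
Reverse: G+C = 6, N = 18 → Tm = 64.9 + 41·(6 − 16.4)/18 = 41.2°C.
|ΔTm| = |43.6 − 41.2| = 2.4°C, ≤ 3.6°C.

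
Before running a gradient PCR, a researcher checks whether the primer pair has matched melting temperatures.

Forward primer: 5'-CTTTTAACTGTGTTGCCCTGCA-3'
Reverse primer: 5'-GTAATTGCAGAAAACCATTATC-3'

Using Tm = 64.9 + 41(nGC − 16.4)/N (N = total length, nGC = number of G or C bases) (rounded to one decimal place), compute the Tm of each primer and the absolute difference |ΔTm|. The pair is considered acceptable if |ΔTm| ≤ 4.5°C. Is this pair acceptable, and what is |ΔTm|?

|ΔTm| = 5.6°C; the pair is not acceptable.

Forward: G+C = 10, N = 22 → Tm = 64.9 + 41·(10 − 16.4)/22 = 53.0°C.
Reverse: G+C = 7, N = 22 → Tm = 64.9 + 41·(7 − 16.4)/22 = 47.4°C.
|ΔTm| = |53.0 − 47.4| = 5.6°C, > 4.5°C.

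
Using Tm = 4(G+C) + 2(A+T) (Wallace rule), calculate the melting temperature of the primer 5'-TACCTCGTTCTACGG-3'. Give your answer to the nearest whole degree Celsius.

46°C

Base counts: A=2, T=5, G=3, C=5 (length 15).
Tm = 2·(2+5) + 4·(3+5) = 2·7 + 4·8 = 14 + 32 = 46°C.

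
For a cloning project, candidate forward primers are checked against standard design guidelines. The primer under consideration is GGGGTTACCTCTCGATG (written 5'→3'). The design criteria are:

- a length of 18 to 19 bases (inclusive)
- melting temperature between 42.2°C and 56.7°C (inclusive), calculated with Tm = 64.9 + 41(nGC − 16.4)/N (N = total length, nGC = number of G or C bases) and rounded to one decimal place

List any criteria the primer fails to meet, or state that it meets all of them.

Fails: length.

Base counts: A=2, T=5, G=6, C=4 (length 17).
length: length 17, outside 18–19 ✗
Tm: Tm = 64.9 + 41·(10 − 16.4)/17 = 49.5°C ✓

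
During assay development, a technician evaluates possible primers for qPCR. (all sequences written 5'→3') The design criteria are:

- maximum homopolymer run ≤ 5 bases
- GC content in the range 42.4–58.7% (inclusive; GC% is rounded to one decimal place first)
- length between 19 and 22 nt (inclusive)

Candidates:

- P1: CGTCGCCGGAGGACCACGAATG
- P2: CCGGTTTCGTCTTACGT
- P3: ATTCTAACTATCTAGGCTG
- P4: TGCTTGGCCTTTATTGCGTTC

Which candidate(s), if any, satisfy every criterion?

P4 only.

P1 (22 nt, A=5 T=2 G=8 C=7): longest run = 2 ✓; GC 15/22 = 68.2%, outside 42.4–58.7% ✗; length 22 ✓ — fails.
P2 (17 nt, A=1 T=7 G=4 C=5): longest run = 3 ✓; GC 9/17 = 52.9% ✓; length 17, outside 19–22 ✗ — fails.
P3 (19 nt, A=5 T=7 G=3 C=4): longest run = 2 ✓; GC 7/19 = 36.8%, outside 42.4–58.7% ✗; length 19 ✓ — fails.
P4 (21 nt, A=1 T=10 G=5 C=5): longest run = 3 ✓; GC 10/21 = 47.6% ✓; length 21 ✓ — passes.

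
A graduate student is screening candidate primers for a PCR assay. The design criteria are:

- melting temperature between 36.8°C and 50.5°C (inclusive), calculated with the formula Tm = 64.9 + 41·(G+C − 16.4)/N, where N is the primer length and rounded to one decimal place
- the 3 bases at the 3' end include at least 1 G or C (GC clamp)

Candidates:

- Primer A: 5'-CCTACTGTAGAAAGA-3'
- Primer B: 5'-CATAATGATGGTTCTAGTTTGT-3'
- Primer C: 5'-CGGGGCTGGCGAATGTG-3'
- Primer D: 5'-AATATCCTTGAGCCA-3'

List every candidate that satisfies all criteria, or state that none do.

Primer A (15 nt, A=6 T=3 G=3 C=3): Tm = 64.9 + 41·(6 − 16.4)/15 = 36.5°C, outside 36.8–50.5°C ✗; 3' end AGA has 1 G/C ✓ — fails.
Primer B (22 nt, A=5 T=10 G=5 C=2): Tm = 64.9 + 41·(7 − 16.4)/22 = 47.4°C ✓; 3' end TGT has 1 G/C ✓ — passes.
Primer C (17 nt, A=2 T=3 G=9 C=3): Tm = 64.9 + 41·(12 − 16.4)/17 = 54.3°C, outside 36.8–50.5°C ✗; 3' end GTG has 2 G/C ✓ — fails.
Primer D (15 nt, A=5 T=4 G=2 C=4): Tm = 64.9 + 41·(6 − 16.4)/15 = 36.5°C, outside 36.8–50.5°C ✗; 3' end CCA has 2 G/C ✓ — fails.

Primer B only.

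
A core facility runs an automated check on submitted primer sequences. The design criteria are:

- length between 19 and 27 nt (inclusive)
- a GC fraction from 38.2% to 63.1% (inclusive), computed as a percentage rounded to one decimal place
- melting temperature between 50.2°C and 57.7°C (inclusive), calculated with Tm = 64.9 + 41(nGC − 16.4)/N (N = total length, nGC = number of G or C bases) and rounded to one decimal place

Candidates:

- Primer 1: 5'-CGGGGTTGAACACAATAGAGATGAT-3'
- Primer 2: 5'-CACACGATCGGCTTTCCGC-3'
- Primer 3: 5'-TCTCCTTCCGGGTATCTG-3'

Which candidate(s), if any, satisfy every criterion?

Primer 1 (25 nt, A=9 T=5 G=8 C=3): length 25 ✓; GC 11/25 = 44.0% ✓; Tm = 64.9 + 41·(11 − 16.4)/25 = 56.0°C ✓ — passes.
Primer 2 (19 nt, A=3 T=4 G=4 C=8): length 19 ✓; GC 12/19 = 63.2%, outside 38.2–63.1% ✗; Tm = 64.9 + 41·(12 − 16.4)/19 = 55.4°C ✓ — fails.
Primer 3 (18 nt, A=1 T=7 G=4 C=6): length 18, outside 19–27 ✗; GC 10/18 = 55.6% ✓; Tm = 64.9 + 41·(10 − 16.4)/18 = 50.3°C ✓ — fails.

Primer 1 only.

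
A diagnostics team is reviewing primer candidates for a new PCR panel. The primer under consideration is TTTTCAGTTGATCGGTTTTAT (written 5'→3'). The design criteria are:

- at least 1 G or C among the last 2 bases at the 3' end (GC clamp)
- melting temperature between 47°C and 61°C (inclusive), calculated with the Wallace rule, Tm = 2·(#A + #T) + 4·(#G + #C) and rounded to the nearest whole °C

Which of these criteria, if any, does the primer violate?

Fails: GC clamp.

Base counts: A=3, T=12, G=4, C=2 (length 21).
GC clamp: 3' end AT has 0 G/C, need ≥1 ✗
Tm: Tm = 2·15 + 4·6 = 54°C ✓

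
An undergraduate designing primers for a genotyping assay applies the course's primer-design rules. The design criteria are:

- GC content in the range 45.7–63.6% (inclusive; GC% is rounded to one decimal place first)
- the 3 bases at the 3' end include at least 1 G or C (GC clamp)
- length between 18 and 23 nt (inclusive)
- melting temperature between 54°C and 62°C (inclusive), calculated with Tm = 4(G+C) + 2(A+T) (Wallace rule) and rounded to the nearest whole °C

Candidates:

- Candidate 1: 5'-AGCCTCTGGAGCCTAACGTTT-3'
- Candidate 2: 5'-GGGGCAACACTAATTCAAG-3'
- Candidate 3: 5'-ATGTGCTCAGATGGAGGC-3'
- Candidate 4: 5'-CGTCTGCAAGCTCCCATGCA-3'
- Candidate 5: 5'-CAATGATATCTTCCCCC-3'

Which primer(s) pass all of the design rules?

Candidate 1 (21 nt, A=4 T=6 G=5 C=6): GC 11/21 = 52.4% ✓; 3' end TTT has 0 G/C, need ≥1 ✗; length 21 ✓; Tm = 2·10 + 4·11 = 64°C, outside 54–62°C ✗ — fails.
Candidate 2 (19 nt, A=7 T=3 G=5 C=4): GC 9/19 = 47.4% ✓; 3' end AAG has 1 G/C ✓; length 19 ✓; Tm = 2·10 + 4·9 = 56°C ✓ — passes.
Candidate 3 (18 nt, A=4 T=4 G=7 C=3): GC 10/18 = 55.6% ✓; 3' end GGC has 3 G/C ✓; length 18 ✓; Tm = 2·8 + 4·10 = 56°C ✓ — passes.
Candidate 4 (20 nt, A=4 T=4 G=4 C=8): GC 12/20 = 60.0% ✓; 3' end GCA has 2 G/C ✓; length 20 ✓; Tm = 2·8 + 4·12 = 64°C, outside 54–62°C ✗ — fails.
Candidate 5 (17 nt, A=4 T=5 G=1 C=7): GC 8/17 = 47.1% ✓; 3' end CCC has 3 G/C ✓; length 17, outside 18–23 ✗; Tm = 2·9 + 4·8 = 50°C, outside 54–62°C ✗ — fails.

Candidate 2 and Candidate 3.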